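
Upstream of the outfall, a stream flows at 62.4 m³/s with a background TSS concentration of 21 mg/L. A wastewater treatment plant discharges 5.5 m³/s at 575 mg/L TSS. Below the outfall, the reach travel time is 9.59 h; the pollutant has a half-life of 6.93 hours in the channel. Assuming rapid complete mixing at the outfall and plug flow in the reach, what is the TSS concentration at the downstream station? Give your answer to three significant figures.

25.2 mg/L

Mass balance: C = (62.40·21.00 + 5.500·575.0) / 67.90 = 4473/67.90 = 65.87 mg/L.
Half-life 6.93 h → k = ln 2 / 6.93 = 0.1000 h⁻¹ = 2.401 d⁻¹.
Applying C = C₀e^(−kt): 65.87 × 0.3832 = 25.24 mg/L.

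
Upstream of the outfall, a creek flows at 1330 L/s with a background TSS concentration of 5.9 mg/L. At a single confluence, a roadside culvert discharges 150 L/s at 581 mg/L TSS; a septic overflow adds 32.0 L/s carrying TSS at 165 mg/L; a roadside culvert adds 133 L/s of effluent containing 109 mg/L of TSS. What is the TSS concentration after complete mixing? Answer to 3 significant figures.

Mixed concentration C = ΣQC/ΣQ = (1330·5.900 + 150.0·581.0 + 32.00·165.0 + 133.0·109.0) / 1645 = 114800/1645 = 69.77 mg/L.

69.8 mg/L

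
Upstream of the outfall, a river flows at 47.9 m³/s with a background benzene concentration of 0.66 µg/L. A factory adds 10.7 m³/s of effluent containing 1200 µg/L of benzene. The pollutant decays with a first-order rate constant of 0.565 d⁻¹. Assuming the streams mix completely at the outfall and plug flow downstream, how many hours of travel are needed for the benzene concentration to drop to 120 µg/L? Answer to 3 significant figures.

Mass balance: C = (47.90·0.6600 + 10.70·1200) / 58.60 = 12870/58.60 = 219.7 µg/L.
219.7·exp(−k·t) = 120 → t = ln(219.7/120)/k = 92450 s = 25.68 h.

25.7 h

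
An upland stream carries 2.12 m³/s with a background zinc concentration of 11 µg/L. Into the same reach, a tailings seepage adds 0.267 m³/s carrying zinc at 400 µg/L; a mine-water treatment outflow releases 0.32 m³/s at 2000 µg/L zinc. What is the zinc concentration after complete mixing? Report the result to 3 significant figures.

After mixing, C = (2.120·11.00 + 0.2670·400.0 + 0.3200·2000) / 2.707 = 770.1/2.707 = 284.5 µg/L.

284 µg/L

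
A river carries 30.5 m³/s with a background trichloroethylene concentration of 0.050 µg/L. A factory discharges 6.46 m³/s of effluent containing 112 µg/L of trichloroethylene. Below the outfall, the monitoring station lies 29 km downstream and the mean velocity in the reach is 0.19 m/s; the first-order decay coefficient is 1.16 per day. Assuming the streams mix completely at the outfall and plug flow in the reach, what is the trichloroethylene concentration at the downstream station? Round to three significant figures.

Conservation of mass: C = (30.50·0.05000 + 6.460·112.0) / 36.96 = 725.0/36.96 = 19.62 µg/L.
Travel time t = 29·1000 / 0.19 = 152600 s = 42.40 h.
After decay, C = 19.62 × e^(−kt) = 19.62 × 0.1288 = 2.527 µg/L.

2.53 µg/L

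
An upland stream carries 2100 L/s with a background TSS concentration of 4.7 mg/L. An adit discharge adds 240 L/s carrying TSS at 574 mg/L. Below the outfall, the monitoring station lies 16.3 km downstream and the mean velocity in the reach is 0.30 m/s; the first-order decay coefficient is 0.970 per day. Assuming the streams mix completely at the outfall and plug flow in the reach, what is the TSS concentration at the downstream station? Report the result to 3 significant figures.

34.3 mg/L

Mixed concentration C = ΣQC/ΣQ = (2100·4.700 + 240.0·574.0) / 2340 = 147600/2340 = 63.09 mg/L.
Travel time t = 16.3·1000 / 0.30 = 54330 s = 15.09 h.
Applying C = C₀e^(−kt): 63.09 × 0.5434 = 34.28 mg/L.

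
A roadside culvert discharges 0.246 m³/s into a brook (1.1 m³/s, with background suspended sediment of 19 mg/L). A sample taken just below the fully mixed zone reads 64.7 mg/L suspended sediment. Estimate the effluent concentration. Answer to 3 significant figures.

Mass balance: 1.100·19.00 + 0.2460·Cₑ = 1.346·64.70
→ Cₑ = (1.346·64.70 − 1.100·19.00) / 0.2460 = 269.0 mg/L.

269 mg/L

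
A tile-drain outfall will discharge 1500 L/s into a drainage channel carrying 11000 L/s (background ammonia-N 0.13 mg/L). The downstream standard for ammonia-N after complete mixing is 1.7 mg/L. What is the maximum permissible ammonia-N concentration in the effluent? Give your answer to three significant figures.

At the limit, (Qr·Cr + Qe·Cₑ)/(Qr + Qe) = 1.7:
Cₑ = (12500·1.7 − 11000·0.1300) / 1500 = 13.21 mg/L.

13.2 mg/L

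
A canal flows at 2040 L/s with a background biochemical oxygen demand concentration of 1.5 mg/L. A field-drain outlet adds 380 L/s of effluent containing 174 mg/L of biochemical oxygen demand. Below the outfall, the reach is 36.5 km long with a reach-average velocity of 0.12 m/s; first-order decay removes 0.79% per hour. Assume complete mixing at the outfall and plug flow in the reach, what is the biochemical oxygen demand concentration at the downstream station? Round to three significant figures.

14.6 mg/L

After mixing, C = (2040·1.500 + 380.0·174.0) / 2420 = 69180/2420 = 28.59 mg/L.
Travel time t = 36.5·1000 / 0.12 = 304200 s = 84.49 h.
0.79%/h lost → k = −ln(1 − 0.0079) = 0.007931 h⁻¹.
First-order decay: C = 28.59·exp(−k·t) = 28.59·0.5116 = 14.63 mg/L.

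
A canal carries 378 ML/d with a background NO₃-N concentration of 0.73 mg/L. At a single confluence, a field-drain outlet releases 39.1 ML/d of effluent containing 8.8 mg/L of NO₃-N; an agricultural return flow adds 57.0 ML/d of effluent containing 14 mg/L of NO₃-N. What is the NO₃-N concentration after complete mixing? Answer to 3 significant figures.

Flow-weighted average: C = (378.0·0.7300 + 39.10·8.800 + 57.00·14.00) / 474.1 = 1418/474.1 = 2.991 mg/L.

2.99 mg/L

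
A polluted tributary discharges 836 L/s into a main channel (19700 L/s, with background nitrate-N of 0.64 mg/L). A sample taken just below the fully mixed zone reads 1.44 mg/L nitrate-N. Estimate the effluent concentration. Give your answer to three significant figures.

20.3 mg/L

Mass balance: 19700·0.6400 + 836.0·Cₑ = 20540·1.440
→ Cₑ = (20540·1.440 − 19700·0.6400) / 836.0 = 20.29 mg/L.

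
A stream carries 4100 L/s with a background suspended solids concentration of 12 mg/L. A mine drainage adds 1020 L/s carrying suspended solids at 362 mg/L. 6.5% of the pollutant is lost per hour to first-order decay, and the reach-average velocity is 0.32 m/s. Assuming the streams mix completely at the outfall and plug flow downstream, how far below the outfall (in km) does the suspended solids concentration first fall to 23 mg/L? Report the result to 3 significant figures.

21.7 km

Mass balance: C = (4100·12.00 + 1020·362.0) / 5120 = 418400/5120 = 81.73 mg/L.
6.5%/h lost → k = −ln(1 − 0.065) = 0.06721 h⁻¹.
Set 81.73·exp(−k·t) = 23 → t = ln(81.73/23)/k = 67910 s = 18.86 h.
Distance = v·t = 0.32·67910 = 21730 m = 21.73 km.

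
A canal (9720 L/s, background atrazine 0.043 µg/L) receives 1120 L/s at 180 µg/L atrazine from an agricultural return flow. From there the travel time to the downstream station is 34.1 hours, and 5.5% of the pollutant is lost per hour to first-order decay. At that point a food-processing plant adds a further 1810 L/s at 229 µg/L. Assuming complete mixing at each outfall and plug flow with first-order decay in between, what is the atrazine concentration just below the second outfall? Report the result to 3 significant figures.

35.1 µg/L

Conservation of mass: C = (9720·0.04300 + 1120·180.0) / 10840 = 202000/10840 = 18.64 µg/L; combined flow 10840 L/s.
5.5%/h lost → k = −ln(1 − 0.055) = 0.05657 h⁻¹.
Applying C = C₀e^(−kt): 18.64 × 0.1453 = 2.708 µg/L.
At the second outfall, C = (10840·2.708 + 1810·229.0) / (10840 + 1810) = 35.09 µg/L.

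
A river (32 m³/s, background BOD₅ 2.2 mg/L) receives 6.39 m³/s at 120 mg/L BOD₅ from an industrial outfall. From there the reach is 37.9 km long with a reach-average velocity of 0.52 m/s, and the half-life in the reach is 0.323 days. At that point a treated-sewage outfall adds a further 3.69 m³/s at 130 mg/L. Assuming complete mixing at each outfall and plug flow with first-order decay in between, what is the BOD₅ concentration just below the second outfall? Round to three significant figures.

14.7 mg/L

Conservation of mass: C = (32.00·2.200 + 6.390·120.0) / 38.39 = 837.2/38.39 = 21.81 mg/L; combined flow 38.39 m³/s.
Travel time t = 37.9·1000 / 0.52 = 72880 s = 20.25 h.
Half-life 0.323 d → k = ln 2 / 0.323 = 2.146 d⁻¹.
Applying C = C₀e^(−kt): 21.81 × 0.1636 = 3.568 mg/L.
At the second outfall, C = (38.39·3.568 + 3.690·130.0) / (38.39 + 3.690) = 14.65 mg/L.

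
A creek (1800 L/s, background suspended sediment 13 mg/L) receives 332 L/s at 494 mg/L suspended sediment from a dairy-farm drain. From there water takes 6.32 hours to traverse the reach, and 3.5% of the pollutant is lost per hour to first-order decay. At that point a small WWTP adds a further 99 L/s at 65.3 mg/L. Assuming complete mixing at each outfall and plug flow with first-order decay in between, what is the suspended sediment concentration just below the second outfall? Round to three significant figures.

70.0 mg/L

Mixed concentration C = ΣQC/ΣQ = (1800·13.00 + 332.0·494.0) / 2132 = 187400/2132 = 87.90 mg/L; combined flow 2132 L/s.
3.5%/h lost → k = −ln(1 − 0.035) = 0.03563 h⁻¹.
Decay over the reach: 87.90·exp(−kt) = 87.90·0.7984 = 70.18 mg/L.
At the second outfall, C = (2132·70.18 + 99.00·65.30) / (2132 + 99.00) = 69.96 mg/L.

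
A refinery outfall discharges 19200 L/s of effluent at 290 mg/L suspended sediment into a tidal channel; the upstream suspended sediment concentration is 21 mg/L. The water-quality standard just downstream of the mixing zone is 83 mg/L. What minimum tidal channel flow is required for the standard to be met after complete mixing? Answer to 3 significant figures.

64100 L/s

Set C_mix = 83: (Q·21.00 + 19200·290.0) / (Q + 19200) = 83
→ Q = 19200·(290.0 − 83)/(83 − 21.00) = 64100 L/s.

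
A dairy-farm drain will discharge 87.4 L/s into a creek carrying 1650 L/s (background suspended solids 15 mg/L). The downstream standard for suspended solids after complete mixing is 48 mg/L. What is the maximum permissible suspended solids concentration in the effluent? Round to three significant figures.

671 mg/L

At the limit, (Qr·Cr + Qe·Cₑ)/(Qr + Qe) = 48:
Cₑ = (1737·48 − 1650·15.00) / 87.40 = 671.0 mg/L.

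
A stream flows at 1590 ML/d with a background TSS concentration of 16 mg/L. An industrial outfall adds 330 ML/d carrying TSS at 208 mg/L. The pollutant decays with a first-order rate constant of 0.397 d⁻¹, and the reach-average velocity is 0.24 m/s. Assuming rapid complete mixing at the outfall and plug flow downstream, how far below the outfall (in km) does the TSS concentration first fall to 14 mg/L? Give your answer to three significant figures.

Mass balance: C = (1590·16.00 + 330.0·208.0) / 1920 = 94080/1920 = 49.00 mg/L.
Set 49.00·exp(−k·t) = 14 → t = ln(49.00/14)/k = 272600 s = 75.73 h.
Distance = v·t = 0.24·272600 = 65430 m = 65.43 km.

65.4 km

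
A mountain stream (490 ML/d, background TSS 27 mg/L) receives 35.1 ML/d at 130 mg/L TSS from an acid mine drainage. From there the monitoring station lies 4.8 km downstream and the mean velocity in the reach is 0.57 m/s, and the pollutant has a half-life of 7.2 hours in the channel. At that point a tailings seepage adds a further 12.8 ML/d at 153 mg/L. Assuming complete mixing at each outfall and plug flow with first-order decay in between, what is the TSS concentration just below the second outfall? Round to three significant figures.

30.0 mg/L

Conservation of mass: C = (490.0·27.00 + 35.10·130.0) / 525.1 = 17790/525.1 = 33.88 mg/L; combined flow 525.1 ML/d.
Travel time t = 4.8·1000 / 0.57 = 8421 s = 2.339 h.
Half-life 7.2 h → k = ln 2 / 7.2 = 0.09627 h⁻¹ = 2.310 d⁻¹.
After decay, C = 33.88 × e^(−kt) = 33.88 × 0.7984 = 27.05 mg/L.
Second outfall: C = (525.1·27.05 + 12.80·153.0)/537.9 = 30.05 mg/L.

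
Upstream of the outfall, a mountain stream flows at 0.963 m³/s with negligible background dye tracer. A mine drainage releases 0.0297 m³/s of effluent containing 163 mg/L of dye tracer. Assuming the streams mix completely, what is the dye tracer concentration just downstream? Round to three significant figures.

4.88 mg/L

Mass balance: C = (0.9630·0 + 0.02970·163.0) / 0.9927 = 4.841/0.9927 = 4.877 mg/L.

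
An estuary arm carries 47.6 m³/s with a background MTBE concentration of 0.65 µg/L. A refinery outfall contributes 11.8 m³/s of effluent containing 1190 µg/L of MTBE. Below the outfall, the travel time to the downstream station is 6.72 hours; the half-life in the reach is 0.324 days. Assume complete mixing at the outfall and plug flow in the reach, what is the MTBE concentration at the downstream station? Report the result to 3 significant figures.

130 µg/L

Flow-weighted average: C = (47.60·0.6500 + 11.80·1190) / 59.40 = 14070/59.40 = 236.9 µg/L.
Half-life 0.324 d → k = ln 2 / 0.324 = 2.139 d⁻¹.
After decay, C = 236.9 × e^(−kt) = 236.9 × 0.5494 = 130.2 µg/L.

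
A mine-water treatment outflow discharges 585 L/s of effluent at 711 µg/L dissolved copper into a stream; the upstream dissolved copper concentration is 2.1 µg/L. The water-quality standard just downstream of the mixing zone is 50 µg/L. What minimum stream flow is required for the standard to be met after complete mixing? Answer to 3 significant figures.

Set C_mix = 50: (Q·2.100 + 585.0·711.0) / (Q + 585.0) = 50
→ Q = 585.0·(711.0 − 50)/(50 − 2.100) = 8073 L/s.

8070 L/s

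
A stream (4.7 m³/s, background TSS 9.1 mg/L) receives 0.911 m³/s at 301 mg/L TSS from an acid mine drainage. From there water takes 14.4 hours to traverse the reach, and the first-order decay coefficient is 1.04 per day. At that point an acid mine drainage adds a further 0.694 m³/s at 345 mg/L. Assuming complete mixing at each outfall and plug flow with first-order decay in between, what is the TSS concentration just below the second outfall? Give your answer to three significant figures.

After mixing, C = (4.700·9.100 + 0.9110·301.0) / 5.611 = 317.0/5.611 = 56.49 mg/L; combined flow 5.611 m³/s.
Decay over the reach: 56.49·exp(−kt) = 56.49·0.5358 = 30.27 mg/L.
Second outfall: C = (5.611·30.27 + 0.6940·345.0)/6.305 = 64.91 mg/L.

64.9 mg/L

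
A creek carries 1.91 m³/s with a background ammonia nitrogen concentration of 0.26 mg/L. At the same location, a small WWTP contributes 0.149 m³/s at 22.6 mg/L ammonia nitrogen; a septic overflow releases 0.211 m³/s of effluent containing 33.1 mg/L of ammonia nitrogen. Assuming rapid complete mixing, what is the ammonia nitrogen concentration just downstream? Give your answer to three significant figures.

Mass balance: C = (1.910·0.2600 + 0.1490·22.60 + 0.2110·33.10) / 2.270 = 10.85/2.270 = 4.779 mg/L.

4.78 mg/L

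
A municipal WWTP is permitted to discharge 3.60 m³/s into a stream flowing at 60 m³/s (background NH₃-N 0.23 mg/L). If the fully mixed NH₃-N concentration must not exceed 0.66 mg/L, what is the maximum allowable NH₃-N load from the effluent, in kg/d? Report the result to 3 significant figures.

2430 kg/d

Mass balance at the limit: 60.00·0.2300 + 3.600·Cₑ = 63.60·0.66 → Cₑ = 7.827 mg/L.
Load = 3.600 m³/s × 7.827 g/m³ × 86 400 s/d = 2434 kg/d.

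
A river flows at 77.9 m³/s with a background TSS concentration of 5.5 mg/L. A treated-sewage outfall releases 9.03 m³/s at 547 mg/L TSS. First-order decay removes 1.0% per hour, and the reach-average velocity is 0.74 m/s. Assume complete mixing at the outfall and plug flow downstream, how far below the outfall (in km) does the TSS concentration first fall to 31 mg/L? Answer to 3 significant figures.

183 km

Flow-weighted average: C = (77.90·5.500 + 9.030·547.0) / 86.93 = 5368/86.93 = 61.75 mg/L.
1.0%/h lost → k = −ln(1 − 0.01) = 0.01005 h⁻¹.
Set 61.75·exp(−k·t) = 31 → t = ln(61.75/31)/k = 246800 s = 68.56 h.
Distance = v·t = 0.74·246800 = 182700 m = 182.7 km.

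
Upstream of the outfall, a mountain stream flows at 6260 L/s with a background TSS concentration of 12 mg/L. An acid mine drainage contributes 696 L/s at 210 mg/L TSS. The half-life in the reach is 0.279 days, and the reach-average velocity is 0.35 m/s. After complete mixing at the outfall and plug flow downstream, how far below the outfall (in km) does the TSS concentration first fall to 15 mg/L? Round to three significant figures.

9.15 km

Conservation of mass: C = (6260·12.00 + 696.0·210.0) / 6956 = 221300/6956 = 31.81 mg/L.
Half-life 0.279 d → k = ln 2 / 0.279 = 2.484 d⁻¹.
Set 31.81·exp(−k·t) = 15 → t = ln(31.81/15)/k = 26140 s = 7.262 h.
Distance = v·t = 0.35·26140 = 9151 m = 9.151 km.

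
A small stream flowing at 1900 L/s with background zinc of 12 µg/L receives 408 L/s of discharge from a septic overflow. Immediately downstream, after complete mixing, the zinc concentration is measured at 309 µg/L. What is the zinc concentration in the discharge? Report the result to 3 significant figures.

1690 µg/L

Mass balance: 1900·12.00 + 408.0·Cₑ = 2308·309.0
→ Cₑ = (2308·309.0 − 1900·12.00) / 408.0 = 1692 µg/L.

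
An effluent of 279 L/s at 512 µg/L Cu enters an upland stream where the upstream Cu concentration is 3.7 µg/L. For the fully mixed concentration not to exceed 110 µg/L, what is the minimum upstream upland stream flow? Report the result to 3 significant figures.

1060 L/s

Set C_mix = 110: (Q·3.700 + 279.0·512.0) / (Q + 279.0) = 110
→ Q = 279.0·(512.0 − 110)/(110 − 3.700) = 1055 L/s.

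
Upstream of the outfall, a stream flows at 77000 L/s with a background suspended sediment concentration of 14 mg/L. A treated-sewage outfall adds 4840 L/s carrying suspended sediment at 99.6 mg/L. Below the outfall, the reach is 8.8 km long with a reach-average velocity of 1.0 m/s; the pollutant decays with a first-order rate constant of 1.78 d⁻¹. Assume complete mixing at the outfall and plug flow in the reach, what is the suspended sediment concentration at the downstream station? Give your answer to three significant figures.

Mass balance: C = (77000·14.00 + 4840·99.60) / 81840 = 1560000/81840 = 19.06 mg/L.
Travel time t = 8.8·1000 / 1.0 = 8800 s = 2.444 h.
First-order decay: C = 19.06·exp(−k·t) = 19.06·0.8342 = 15.90 mg/L.

15.9 mg/L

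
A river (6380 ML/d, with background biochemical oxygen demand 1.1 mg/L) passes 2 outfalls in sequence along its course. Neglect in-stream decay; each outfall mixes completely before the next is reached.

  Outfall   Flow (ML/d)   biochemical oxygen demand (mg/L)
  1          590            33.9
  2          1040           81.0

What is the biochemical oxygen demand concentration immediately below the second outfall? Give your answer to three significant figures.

After outfall 1: Q = 6380 + 590.0 = 6970 ML/d; C = (6380·1.100 + 590.0·33.90)/6970 = 3.876 mg/L.
After outfall 2: Q = 6970 + 1040 = 8010 ML/d; C = (6970·3.876 + 1040·81.00)/8010 = 13.89 mg/L.

13.9 mg/L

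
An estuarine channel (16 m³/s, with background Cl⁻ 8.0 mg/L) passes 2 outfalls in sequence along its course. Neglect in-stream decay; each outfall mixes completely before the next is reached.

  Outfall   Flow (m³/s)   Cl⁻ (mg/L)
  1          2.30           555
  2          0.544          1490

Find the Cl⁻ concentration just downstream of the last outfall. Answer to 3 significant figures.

After outfall 1: Q = 16.00 + 2.300 = 18.30 m³/s; C = (16.00·8.000 + 2.300·555.0)/18.30 = 76.75 mg/L.
After outfall 2: Q = 18.30 + 0.5440 = 18.84 m³/s; C = (18.30·76.75 + 0.5440·1490)/18.84 = 117.5 mg/L.

118 mg/L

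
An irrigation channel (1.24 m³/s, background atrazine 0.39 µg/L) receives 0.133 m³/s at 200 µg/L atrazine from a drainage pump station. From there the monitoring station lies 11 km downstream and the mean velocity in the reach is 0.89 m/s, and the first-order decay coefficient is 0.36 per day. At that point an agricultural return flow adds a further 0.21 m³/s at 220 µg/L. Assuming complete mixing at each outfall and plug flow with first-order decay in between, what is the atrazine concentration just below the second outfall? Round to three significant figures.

45.4 µg/L

Conservation of mass: C = (1.240·0.3900 + 0.1330·200.0) / 1.373 = 27.08/1.373 = 19.73 µg/L; combined flow 1.373 m³/s.
Travel time t = 11·1000 / 0.89 = 12360 s = 3.433 h.
After decay, C = 19.73 × e^(−kt) = 19.73 × 0.9498 = 18.74 µg/L.
At the second outfall, C = (1.373·18.74 + 0.2100·220.0) / (1.373 + 0.2100) = 45.44 µg/L.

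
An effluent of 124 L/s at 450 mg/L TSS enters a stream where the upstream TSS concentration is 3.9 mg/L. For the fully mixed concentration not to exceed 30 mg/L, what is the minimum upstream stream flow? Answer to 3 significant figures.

2000 L/s

Set C_mix = 30: (Q·3.900 + 124.0·450.0) / (Q + 124.0) = 30
→ Q = 124.0·(450.0 − 30)/(30 − 3.900) = 1995 L/s.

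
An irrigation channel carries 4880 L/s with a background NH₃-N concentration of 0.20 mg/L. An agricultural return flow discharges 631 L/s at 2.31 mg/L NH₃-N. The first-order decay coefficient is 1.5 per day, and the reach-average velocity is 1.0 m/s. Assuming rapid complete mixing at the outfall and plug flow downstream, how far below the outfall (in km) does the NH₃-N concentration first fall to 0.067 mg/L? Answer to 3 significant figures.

Flow-weighted average: C = (4880·0.2000 + 631.0·2.310) / 5511 = 2434/5511 = 0.4416 mg/L.
Set 0.4416·exp(−k·t) = 0.067 → t = ln(0.4416/0.067)/k = 108600 s = 30.17 h.
Distance = v·t = 1.0·108600 = 108600 m = 108.6 km.

109 km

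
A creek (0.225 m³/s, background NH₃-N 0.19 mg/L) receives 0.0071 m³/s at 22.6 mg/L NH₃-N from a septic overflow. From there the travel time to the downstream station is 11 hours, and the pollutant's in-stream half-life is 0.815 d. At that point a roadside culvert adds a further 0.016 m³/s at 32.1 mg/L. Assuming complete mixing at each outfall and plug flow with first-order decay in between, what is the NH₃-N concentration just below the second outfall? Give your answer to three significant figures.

2.62 mg/L

After mixing, C = (0.2250·0.1900 + 0.007100·22.60) / 0.2321 = 0.2032/0.2321 = 0.8755 mg/L; combined flow 0.2321 m³/s.
Half-life 0.815 d → k = ln 2 / 0.815 = 0.8505 d⁻¹.
Decay over the reach: 0.8755·exp(−kt) = 0.8755·0.6772 = 0.5929 mg/L.
At the second outfall, C = (0.2321·0.5929 + 0.01600·32.10) / (0.2321 + 0.01600) = 2.625 mg/L.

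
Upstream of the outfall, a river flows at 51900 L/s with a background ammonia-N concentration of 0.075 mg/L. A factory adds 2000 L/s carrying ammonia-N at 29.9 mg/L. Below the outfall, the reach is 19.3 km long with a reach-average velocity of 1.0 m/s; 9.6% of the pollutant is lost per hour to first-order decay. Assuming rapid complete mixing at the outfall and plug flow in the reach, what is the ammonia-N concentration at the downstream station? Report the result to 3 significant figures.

After mixing, C = (51900·0.07500 + 2000·29.90) / 53900 = 63690/53900 = 1.182 mg/L.
Travel time t = 19.3·1000 / 1.0 = 19300 s = 5.361 h.
9.6%/h lost → k = −ln(1 − 0.096) = 0.1009 h⁻¹.
Applying C = C₀e^(−kt): 1.182 × 0.5821 = 0.6879 mg/L.

0.688 mg/L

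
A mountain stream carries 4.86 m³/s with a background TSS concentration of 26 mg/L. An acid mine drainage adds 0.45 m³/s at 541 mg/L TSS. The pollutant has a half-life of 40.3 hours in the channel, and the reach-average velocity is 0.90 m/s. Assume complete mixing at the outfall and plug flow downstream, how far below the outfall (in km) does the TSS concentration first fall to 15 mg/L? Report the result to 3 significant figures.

289 km

Mixed concentration C = ΣQC/ΣQ = (4.860·26.00 + 0.4500·541.0) / 5.310 = 369.8/5.310 = 69.64 mg/L.
Half-life 40.3 h → k = ln 2 / 40.3 = 0.01720 h⁻¹ = 0.4128 d⁻¹.
Set 69.64·exp(−k·t) = 15 → t = ln(69.64/15)/k = 321400 s = 89.27 h.
Distance = v·t = 0.90·321400 = 289200 m = 289.2 km.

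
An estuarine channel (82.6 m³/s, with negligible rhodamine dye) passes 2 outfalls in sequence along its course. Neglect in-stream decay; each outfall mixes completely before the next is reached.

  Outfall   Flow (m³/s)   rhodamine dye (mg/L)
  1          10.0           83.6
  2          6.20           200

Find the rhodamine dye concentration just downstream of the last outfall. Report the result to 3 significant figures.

21.0 mg/L

After outfall 1: Q = 82.60 + 10.00 = 92.60 m³/s; C = (82.60·0 + 10.00·83.60)/92.60 = 9.028 mg/L.
After outfall 2: Q = 92.60 + 6.200 = 98.80 m³/s; C = (92.60·9.028 + 6.200·200.0)/98.80 = 21.01 mg/L.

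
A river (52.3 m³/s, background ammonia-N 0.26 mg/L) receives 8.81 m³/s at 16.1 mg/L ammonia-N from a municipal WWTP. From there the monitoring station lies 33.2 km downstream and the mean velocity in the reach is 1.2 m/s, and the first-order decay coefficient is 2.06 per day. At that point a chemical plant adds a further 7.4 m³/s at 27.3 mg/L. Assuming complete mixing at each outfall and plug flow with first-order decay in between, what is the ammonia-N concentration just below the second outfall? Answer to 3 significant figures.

Conservation of mass: C = (52.30·0.2600 + 8.810·16.10) / 61.11 = 155.4/61.11 = 2.544 mg/L; combined flow 61.11 m³/s.
Travel time t = 33.2·1000 / 1.2 = 27670 s = 7.685 h.
Applying C = C₀e^(−kt): 2.544 × 0.5170 = 1.315 mg/L.
At the second outfall, C = (61.11·1.315 + 7.400·27.30) / (61.11 + 7.400) = 4.122 mg/L.

4.12 mg/L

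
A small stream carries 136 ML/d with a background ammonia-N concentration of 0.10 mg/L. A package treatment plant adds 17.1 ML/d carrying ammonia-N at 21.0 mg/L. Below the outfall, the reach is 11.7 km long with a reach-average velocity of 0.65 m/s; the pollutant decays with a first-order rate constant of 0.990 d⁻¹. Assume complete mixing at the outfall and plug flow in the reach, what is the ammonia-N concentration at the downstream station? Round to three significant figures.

Mixed concentration C = ΣQC/ΣQ = (136.0·0.1000 + 17.10·21.00) / 153.1 = 372.7/153.1 = 2.434 mg/L.
Travel time t = 11.7·1000 / 0.65 = 18000 s = 5.000 h.
Decay over the reach: 2.434·exp(−kt) = 2.434·0.8136 = 1.981 mg/L.

1.98 mg/L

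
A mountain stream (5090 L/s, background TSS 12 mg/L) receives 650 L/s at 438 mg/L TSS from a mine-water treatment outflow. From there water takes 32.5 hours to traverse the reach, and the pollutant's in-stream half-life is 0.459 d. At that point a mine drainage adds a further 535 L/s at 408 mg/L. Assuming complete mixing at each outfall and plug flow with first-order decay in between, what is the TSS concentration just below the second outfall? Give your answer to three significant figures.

Flow-weighted average: C = (5090·12.00 + 650.0·438.0) / 5740 = 345800/5740 = 60.24 mg/L; combined flow 5740 L/s.
Half-life 0.459 d → k = ln 2 / 0.459 = 1.510 d⁻¹.
Decay over the reach: 60.24·exp(−kt) = 60.24·0.1294 = 7.794 mg/L.
Second outfall: C = (5740·7.794 + 535.0·408.0)/6275 = 41.92 mg/L.

41.9 mg/L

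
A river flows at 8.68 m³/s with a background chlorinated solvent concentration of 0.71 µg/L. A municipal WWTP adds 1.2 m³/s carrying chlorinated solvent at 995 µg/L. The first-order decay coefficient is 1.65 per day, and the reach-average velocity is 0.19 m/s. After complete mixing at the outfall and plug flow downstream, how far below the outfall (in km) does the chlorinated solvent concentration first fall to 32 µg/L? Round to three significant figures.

13.3 km

Mass balance: C = (8.680·0.7100 + 1.200·995.0) / 9.880 = 1200/9.880 = 121.5 µg/L.
Set 121.5·exp(−k·t) = 32 → t = ln(121.5/32)/k = 69850 s = 19.40 h.
Distance = v·t = 0.19·69850 = 13270 m = 13.27 km.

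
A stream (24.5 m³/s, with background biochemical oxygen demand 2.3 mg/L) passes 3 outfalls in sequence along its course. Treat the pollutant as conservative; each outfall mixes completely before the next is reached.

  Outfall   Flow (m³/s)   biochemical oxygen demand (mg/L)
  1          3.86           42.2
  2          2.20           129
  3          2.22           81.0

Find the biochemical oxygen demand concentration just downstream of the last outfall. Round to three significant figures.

Outfall 1: combined Q = 28.36 m³/s; C = (24.50·2.300 + 3.860·42.20)/28.36 = 7.731 mg/L.
Outfall 2: combined Q = 30.56 m³/s; C = (28.36·7.731 + 2.200·129.0)/30.56 = 16.46 mg/L.
Outfall 3: combined Q = 32.78 m³/s; C = (30.56·16.46 + 2.220·81.00)/32.78 = 20.83 mg/L.

20.8 mg/L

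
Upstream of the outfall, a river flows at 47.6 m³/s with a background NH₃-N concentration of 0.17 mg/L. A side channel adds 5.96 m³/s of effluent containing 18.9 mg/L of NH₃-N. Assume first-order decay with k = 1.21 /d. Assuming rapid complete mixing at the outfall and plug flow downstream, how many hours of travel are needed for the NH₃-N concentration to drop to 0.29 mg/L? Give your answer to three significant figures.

40.7 h

Flow-weighted average: C = (47.60·0.1700 + 5.960·18.90) / 53.56 = 120.7/53.56 = 2.254 mg/L.
2.254·exp(−k·t) = 0.29 → t = ln(2.254/0.29)/k = 146400 s = 40.67 h.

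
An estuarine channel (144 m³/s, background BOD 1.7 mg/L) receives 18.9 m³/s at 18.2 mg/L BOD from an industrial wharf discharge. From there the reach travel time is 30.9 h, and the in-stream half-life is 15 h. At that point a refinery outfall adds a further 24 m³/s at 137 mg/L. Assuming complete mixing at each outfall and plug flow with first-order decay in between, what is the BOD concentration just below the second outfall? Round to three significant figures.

18.3 mg/L

Flow-weighted average: C = (144.0·1.700 + 18.90·18.20) / 162.9 = 588.8/162.9 = 3.614 mg/L; combined flow 162.9 m³/s.
Half-life 15 h → k = ln 2 / 15 = 0.04621 h⁻¹ = 1.109 d⁻¹.
Decay over the reach: 3.614·exp(−kt) = 3.614·0.2398 = 0.8668 mg/L.
At the second outfall, C = (162.9·0.8668 + 24.00·137.0) / (162.9 + 24.00) = 18.35 mg/L.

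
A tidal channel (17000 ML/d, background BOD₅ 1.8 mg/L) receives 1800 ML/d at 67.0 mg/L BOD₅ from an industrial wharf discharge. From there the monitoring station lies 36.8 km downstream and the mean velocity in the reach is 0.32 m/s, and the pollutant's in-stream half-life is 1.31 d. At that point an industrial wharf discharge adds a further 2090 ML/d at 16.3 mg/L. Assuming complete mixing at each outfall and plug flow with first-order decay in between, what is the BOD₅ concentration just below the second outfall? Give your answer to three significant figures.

Flow-weighted average: C = (17000·1.800 + 1800·67.00) / 18800 = 151200/18800 = 8.043 mg/L; combined flow 18800 ML/d.
Travel time t = 36.8·1000 / 0.32 = 115000 s = 31.94 h.
Half-life 1.31 d → k = ln 2 / 1.31 = 0.5291 d⁻¹.
After decay, C = 8.043 × e^(−kt) = 8.043 × 0.4945 = 3.977 mg/L.
Second outfall: C = (18800·3.977 + 2090·16.30)/20890 = 5.210 mg/L.

5.21 mg/L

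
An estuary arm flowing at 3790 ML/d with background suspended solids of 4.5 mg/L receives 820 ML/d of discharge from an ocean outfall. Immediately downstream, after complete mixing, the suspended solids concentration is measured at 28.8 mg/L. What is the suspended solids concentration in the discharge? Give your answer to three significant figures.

Mass balance: 3790·4.500 + 820.0·Cₑ = 4610·28.80
→ Cₑ = (4610·28.80 − 3790·4.500) / 820.0 = 141.1 mg/L.

141 mg/L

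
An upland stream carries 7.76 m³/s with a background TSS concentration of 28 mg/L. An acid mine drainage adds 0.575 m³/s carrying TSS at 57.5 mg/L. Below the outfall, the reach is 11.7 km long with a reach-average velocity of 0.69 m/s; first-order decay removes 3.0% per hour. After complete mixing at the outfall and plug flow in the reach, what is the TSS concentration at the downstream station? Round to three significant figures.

Flow-weighted average: C = (7.760·28.00 + 0.5750·57.50) / 8.335 = 250.3/8.335 = 30.04 mg/L.
Travel time t = 11.7·1000 / 0.69 = 16960 s = 4.710 h.
3.0%/h lost → k = −ln(1 − 0.03) = 0.03046 h⁻¹.
Applying C = C₀e^(−kt): 30.04 × 0.8663 = 26.02 mg/L.

26.0 mg/L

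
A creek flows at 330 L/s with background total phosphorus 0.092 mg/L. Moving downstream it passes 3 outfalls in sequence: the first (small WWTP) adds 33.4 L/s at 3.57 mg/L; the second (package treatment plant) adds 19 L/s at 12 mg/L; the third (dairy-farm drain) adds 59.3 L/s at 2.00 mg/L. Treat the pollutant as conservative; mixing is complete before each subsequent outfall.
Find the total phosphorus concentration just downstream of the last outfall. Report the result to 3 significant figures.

Below outfall 1: Q → 363.4 L/s, C = (330.0·0.09200 + 33.40·3.570)/363.4 = 0.4117 mg/L.
Below outfall 2: Q → 382.4 L/s, C = (363.4·0.4117 + 19.00·12.00)/382.4 = 0.9874 mg/L.
Below outfall 3: Q → 441.7 L/s, C = (382.4·0.9874 + 59.30·2.000)/441.7 = 1.123 mg/L.

1.12 mg/L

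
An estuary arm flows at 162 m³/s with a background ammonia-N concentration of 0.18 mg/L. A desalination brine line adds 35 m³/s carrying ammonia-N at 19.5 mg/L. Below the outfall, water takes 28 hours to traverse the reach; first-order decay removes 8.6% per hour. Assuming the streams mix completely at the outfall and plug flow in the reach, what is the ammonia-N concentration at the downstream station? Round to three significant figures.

Mixed concentration C = ΣQC/ΣQ = (162.0·0.1800 + 35.00·19.50) / 197.0 = 711.7/197.0 = 3.612 mg/L.
8.6%/h lost → k = −ln(1 − 0.086) = 0.08992 h⁻¹.
Decay over the reach: 3.612·exp(−kt) = 3.612·0.08063 = 0.2913 mg/L.

0.291 mg/L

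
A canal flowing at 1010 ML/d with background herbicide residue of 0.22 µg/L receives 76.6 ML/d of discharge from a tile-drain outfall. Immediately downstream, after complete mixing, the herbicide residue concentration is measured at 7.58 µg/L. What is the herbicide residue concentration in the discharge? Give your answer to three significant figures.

105 µg/L

Mass balance: 1010·0.2200 + 76.60·Cₑ = 1087·7.580
→ Cₑ = (1087·7.580 − 1010·0.2200) / 76.60 = 104.6 µg/L.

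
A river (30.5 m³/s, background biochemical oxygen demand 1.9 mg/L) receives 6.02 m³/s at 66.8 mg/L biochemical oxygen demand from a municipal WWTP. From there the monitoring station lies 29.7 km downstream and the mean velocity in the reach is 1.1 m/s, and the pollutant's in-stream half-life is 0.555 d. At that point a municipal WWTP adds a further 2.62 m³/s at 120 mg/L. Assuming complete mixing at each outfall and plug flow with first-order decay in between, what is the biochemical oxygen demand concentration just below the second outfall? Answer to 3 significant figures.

16.0 mg/L

Flow-weighted average: C = (30.50·1.900 + 6.020·66.80) / 36.52 = 460.1/36.52 = 12.60 mg/L; combined flow 36.52 m³/s.
Travel time t = 29.7·1000 / 1.1 = 27000 s = 7.500 h.
Half-life 0.555 d → k = ln 2 / 0.555 = 1.249 d⁻¹.
Applying C = C₀e^(−kt): 12.60 × 0.6769 = 8.527 mg/L.
At the second outfall, C = (36.52·8.527 + 2.620·120.0) / (36.52 + 2.620) = 15.99 mg/L.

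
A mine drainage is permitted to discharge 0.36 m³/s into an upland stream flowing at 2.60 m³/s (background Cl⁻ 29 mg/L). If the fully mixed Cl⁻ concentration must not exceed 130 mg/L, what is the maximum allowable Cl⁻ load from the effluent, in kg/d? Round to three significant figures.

26700 kg/d

Mass balance at the limit: 2.600·29.00 + 0.3600·Cₑ = 2.960·130 → Cₑ = 859.4 mg/L.
Load = 0.3600 m³/s × 859.4 g/m³ × 86 400 s/d = 26730 kg/d.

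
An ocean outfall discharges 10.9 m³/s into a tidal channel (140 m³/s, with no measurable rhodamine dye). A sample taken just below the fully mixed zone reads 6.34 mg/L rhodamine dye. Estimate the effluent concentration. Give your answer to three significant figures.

Mass balance: 140.0·0 + 10.90·Cₑ = 150.9·6.340
→ Cₑ = (150.9·6.340 − 140.0·0) / 10.90 = 87.77 mg/L.

87.8 mg/L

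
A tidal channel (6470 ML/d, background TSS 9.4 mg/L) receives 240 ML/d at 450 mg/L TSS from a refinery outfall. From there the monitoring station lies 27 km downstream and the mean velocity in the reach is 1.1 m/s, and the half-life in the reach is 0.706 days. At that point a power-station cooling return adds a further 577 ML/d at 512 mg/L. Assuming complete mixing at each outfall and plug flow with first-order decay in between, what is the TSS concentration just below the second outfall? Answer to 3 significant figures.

Mass balance: C = (6470·9.400 + 240.0·450.0) / 6710 = 168800/6710 = 25.16 mg/L; combined flow 6710 ML/d.
Travel time t = 27·1000 / 1.1 = 24550 s = 6.818 h.
Half-life 0.706 d → k = ln 2 / 0.706 = 0.9818 d⁻¹.
First-order decay: C = 25.16·exp(−k·t) = 25.16·0.7566 = 19.04 mg/L.
At the second outfall, C = (6710·19.04 + 577.0·512.0) / (6710 + 577.0) = 58.07 mg/L.

58.1 mg/L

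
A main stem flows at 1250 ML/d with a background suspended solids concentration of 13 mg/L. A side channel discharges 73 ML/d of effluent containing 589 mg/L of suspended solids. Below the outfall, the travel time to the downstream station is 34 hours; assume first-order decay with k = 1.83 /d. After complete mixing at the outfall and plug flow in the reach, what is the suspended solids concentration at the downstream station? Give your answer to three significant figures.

3.35 mg/L

After mixing, C = (1250·13.00 + 73.00·589.0) / 1323 = 59250/1323 = 44.78 mg/L.
First-order decay: C = 44.78·exp(−k·t) = 44.78·0.07483 = 3.351 mg/L.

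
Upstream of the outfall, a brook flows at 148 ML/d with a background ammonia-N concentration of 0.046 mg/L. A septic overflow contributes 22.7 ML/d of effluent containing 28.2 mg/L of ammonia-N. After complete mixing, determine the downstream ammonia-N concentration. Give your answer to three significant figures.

3.79 mg/L

Flow-weighted average: C = (148.0·0.04600 + 22.70·28.20) / 170.7 = 646.9/170.7 = 3.790 mg/L.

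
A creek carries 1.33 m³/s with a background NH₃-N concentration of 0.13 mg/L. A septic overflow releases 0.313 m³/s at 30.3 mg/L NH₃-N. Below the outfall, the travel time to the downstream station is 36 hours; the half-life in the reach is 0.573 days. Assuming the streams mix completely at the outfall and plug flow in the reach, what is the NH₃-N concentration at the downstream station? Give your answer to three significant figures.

Mass balance: C = (1.330·0.1300 + 0.3130·30.30) / 1.643 = 9.657/1.643 = 5.878 mg/L.
Half-life 0.573 d → k = ln 2 / 0.573 = 1.210 d⁻¹.
After decay, C = 5.878 × e^(−kt) = 5.878 × 0.1629 = 0.9575 mg/L.

0.958 mg/L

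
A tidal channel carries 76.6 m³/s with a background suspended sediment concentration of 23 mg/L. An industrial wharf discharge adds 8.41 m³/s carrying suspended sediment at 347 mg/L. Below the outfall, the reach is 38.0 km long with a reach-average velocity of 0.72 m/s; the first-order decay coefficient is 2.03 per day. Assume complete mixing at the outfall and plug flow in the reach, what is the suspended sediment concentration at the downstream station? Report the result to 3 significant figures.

15.9 mg/L

Mixed concentration C = ΣQC/ΣQ = (76.60·23.00 + 8.410·347.0) / 85.01 = 4680/85.01 = 55.05 mg/L.
Travel time t = 38.0·1000 / 0.72 = 52780 s = 14.66 h.
First-order decay: C = 55.05·exp(−k·t) = 55.05·0.2894 = 15.93 mg/L.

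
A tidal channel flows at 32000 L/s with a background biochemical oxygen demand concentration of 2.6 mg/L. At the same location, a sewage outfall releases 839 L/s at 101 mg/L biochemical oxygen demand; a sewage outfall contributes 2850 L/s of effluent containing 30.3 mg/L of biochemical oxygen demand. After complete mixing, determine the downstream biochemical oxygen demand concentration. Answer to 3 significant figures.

7.13 mg/L

Flow-weighted average: C = (32000·2.600 + 839.0·101.0 + 2850·30.30) / 35690 = 254300/35690 = 7.125 mg/L.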